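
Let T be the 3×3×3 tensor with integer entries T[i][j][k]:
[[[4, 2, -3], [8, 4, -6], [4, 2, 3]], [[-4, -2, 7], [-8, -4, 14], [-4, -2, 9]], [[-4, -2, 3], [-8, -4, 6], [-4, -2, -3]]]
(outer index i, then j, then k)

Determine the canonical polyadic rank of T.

Lower bound: the mode-1 unfolding of T (rows indexed by i, columns by (j,k) = (0,0), (0,1), (0,2), (1,0), (1,1), (1,2), (2,0), (2,1), (2,2)) is [[4, 2, -3, 8, 4, -6, 4, 2, 3], [-4, -2, 7, -8, -4, 14, -4, -2, 9], [-4, -2, 3, -8, -4, 6, -4, -2, -3]].
There the 2×2 minor on rows i ∈ {0, 1}, columns (j,k) ∈ {(0,0), (0,2)} is det [[4, -3], [-4, 7]] = 16 ≠ 0, so this unfolding has rank ≥ 2; CP rank is at least every unfolding rank, so rank(T) ≥ 2. (This is only a lower bound: in general the CP rank may exceed every unfolding rank, so we still need to exhibit 2 rank-1 terms summing to T.)
Upper bound — finding two terms. Write S_k = T[:,:,k] for the frontal slices: S₀ = [[4, 8, 4], [-4, -8, -4], [-4, -8, -4]], S₁ = [[2, 4, 2], [-2, -4, -2], [-2, -4, -2]], S₂ = [[-3, -6, 3], [7, 14, 9], [3, 6, -3]].
If T = a₁ ⊗ b₁ ⊗ c₁ + a₂ ⊗ b₂ ⊗ c₂ then each S_k = c₁[k]·a₁b₁ᵀ + c₂[k]·a₂b₂ᵀ. S₀ and S₂ are linearly independent, so a₁b₁ᵀ and a₂b₂ᵀ must span the same plane of matrices: they are the rank-1 matrices of the form x·S₀ + y·S₂.
The 2×2 minor of x·S₀ + y·S₂ on rows {0,1}, columns {0,2} is 32·xy − 48·y² = 16·(2·x − 3·y)(y), vanishing at (x:y) = (3:2) and (1:0).
M₁ = 3·S₀ + 2·S₂ = [[6, 12, 18], [2, 4, 6], [-6, -12, -18]] = 2·[3, 1, -3][1, 2, 3]ᵀ and M₂ = S₀ = [[4, 8, 4], [-4, -8, -4], [-4, -8, -4]] = 4·[1, -1, -1][1, 2, 1]ᵀ, so take a₁ = [3, 1, -3], b₁ = [1, 2, 3], a₂ = [1, -1, -1], b₂ = [1, 2, 1].
Each slice is an integer combination of E₁ = a₁b₁ᵀ and E₂ = a₂b₂ᵀ: S₀ = 4·E₂, S₁ = 2·E₂, S₂ = E₁ − 6·E₂; reading off coefficients, c₁ = [0, 0, 1] and c₂ = [4, 2, -6].
Hence T = [3, 1, -3] ⊗ [1, 2, 3] ⊗ [0, 0, 1] + [1, -1, -1] ⊗ [1, 2, 1] ⊗ [4, 2, -6], so rank(T) ≤ 2.
These bounds meet, so rank(T) = 2.

2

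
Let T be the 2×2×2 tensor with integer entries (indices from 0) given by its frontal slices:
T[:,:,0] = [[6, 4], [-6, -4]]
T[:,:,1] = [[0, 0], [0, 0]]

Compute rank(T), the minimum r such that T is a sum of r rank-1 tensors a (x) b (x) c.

1

Lower bound: T ≠ 0 (e.g. T[0,0,0] = 6), so rank(T) ≥ 1.
Upper bound: if T = a (x) b (x) c then every fibre of T is a multiple of the corresponding factor, so read the factors off the fibres through the nonzero entry T[0,0,0] = 6.
The mode-1 fibre T[:,0,0] = [6, -6] gives a = [1, -1] (primitive direction); the mode-2 fibre T[0,:,0] = [6, 4] gives b = [3, 2]; then c[k] = T[0,0,k] / (a[0]·b[0]) = [6, 0] / 3 = [2, 0].
Expanding [1, -1] (x) [3, 2] (x) [2, 0] reproduces all 8 entries of T, so T = [1, -1] (x) [3, 2] (x) [2, 0] and rank(T) ≤ 1.
These bounds meet, so rank(T) = 1.
Check entry T[1,0,0] = -6: (-1)·(3)·(2) = -6.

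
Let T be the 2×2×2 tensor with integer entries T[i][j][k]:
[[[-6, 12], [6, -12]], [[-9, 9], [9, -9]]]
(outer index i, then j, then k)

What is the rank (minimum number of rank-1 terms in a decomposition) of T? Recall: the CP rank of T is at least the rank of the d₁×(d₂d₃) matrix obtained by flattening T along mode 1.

2

Lower bound: in the mode-1 unfolding of T (rows indexed by i, columns by (j,k)) the 2×2 minor on rows i ∈ {0, 1}, columns (j,k) ∈ {(0,0), (0,1)} is det [[-6, 12], [-9, 9]] = 54 ≠ 0, so that unfolding has rank ≥ 2 and hence rank(T) ≥ 2 (CP rank is at least every unfolding rank, though it can be larger).
Upper bound: T[:,j,:] = b[j]·M for every slice, with b = [1, -1] and M = [[-6, 12], [-9, 9]] (rows i, columns k).
Splitting M by its rows (i = 0, 1), M = [1, 0][-6, 12]ᵀ + [0, 1][-9, 9]ᵀ.
Hence T = [1, 0] ⊗ [1, -1] ⊗ [-6, 12] + [0, 1] ⊗ [1, -1] ⊗ [-9, 9], so rank(T) ≤ 2.
These bounds meet, so rank(T) = 2.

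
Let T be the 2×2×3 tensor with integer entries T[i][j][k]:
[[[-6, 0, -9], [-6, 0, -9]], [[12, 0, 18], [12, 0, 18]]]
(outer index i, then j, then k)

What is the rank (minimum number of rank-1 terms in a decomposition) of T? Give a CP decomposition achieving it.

Lower bound: T ≠ 0 (e.g. T[0,0,0] = -6), so rank(T) ≥ 1.
Upper bound: if T = a ∘ b ∘ c then every fibre of T is a multiple of the corresponding factor, so read the factors off the fibres through the nonzero entry T[0,0,0] = -6.
The mode-1 fibre T[:,0,0] = [-6, 12] gives a = (1, -2) (primitive direction); the mode-2 fibre T[0,:,0] = [-6, -6] gives b = (1, 1); then c[k] = T[0,0,k] / (a[0]·b[0]) = [-6, 0, -9] / 1 = (-6, 0, -9).
Expanding (1, -2) ∘ (1, 1) ∘ (-6, 0, -9) reproduces all 12 entries of T, so T = (1, -2) ∘ (1, 1) ∘ (-6, 0, -9) and rank(T) ≤ 1.
These bounds meet, so rank(T) = 1.

rank(T) = 1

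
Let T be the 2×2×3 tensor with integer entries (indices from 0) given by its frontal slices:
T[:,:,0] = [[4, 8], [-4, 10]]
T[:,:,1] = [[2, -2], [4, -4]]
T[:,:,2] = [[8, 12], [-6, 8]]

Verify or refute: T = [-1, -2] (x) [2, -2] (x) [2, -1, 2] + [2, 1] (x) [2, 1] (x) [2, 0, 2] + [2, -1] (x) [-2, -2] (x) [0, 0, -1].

Reconstruct entrywise from the claimed factors. For example, T[1,1,0] = 10 and Σₗ aₗ[1]bₗ[1]cₗ[0] = (-2)·(-2)·(2) + (1)·(1)·(2) + (-1)·(-2)·(0) = 10; checking all 12 entries, every one matches. The claim holds.

Yes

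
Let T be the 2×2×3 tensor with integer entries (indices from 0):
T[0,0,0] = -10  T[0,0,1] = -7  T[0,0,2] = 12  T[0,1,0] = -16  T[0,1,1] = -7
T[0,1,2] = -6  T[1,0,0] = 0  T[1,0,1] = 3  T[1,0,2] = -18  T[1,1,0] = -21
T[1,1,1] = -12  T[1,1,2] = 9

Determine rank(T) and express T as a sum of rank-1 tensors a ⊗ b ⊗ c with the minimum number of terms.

rank(T) = 2

Lower bound: the mode-3 unfolding of T (rows indexed by k, columns by (i,j) = (0,0), (0,1), (1,0), (1,1)) is [[-10, -16, 0, -21], [-7, -7, 3, -12], [12, -6, -18, 9]].
There the 2×2 minor on rows k ∈ {0, 1}, columns (i,j) ∈ {(0,0), (0,1)} is det [[-10, -16], [-7, -7]] = -42 ≠ 0, so this unfolding has rank ≥ 2; CP rank is at least every unfolding rank, so rank(T) ≥ 2. (Unfolding ranks only ever bound the CP rank from below — rank(T) can be strictly larger than all of them — so the matching upper bound has to come from an explicit 2-term decomposition.)
Upper bound — finding two terms. Write S_k = T[:,:,k] for the frontal slices: S₀ = [[-10, -16], [0, -21]], S₁ = [[-7, -7], [3, -12]], S₂ = [[12, -6], [-18, 9]].
If T = a₁ ⊗ b₁ ⊗ c₁ + a₂ ⊗ b₂ ⊗ c₂ then each S_k = c₁[k]·a₁b₁ᵀ + c₂[k]·a₂b₂ᵀ. S₀ and S₁ are linearly independent, so a₁b₁ᵀ and a₂b₂ᵀ must span the same plane of matrices: they are the rank-1 matrices of the form x·S₀ + y·S₁.
det(x·S₀ + y·S₁) is 210·x² + 315·xy + 105·y² = 105·(x + y)(2·x + y), vanishing at (x:y) = (1:-1) and (1:-2).
M₁ = S₀ − S₁ = [[-3, -9], [-3, -9]] = (-3)·[1, 1][1, 3]ᵀ and M₂ = S₀ − 2·S₁ = [[4, -2], [-6, 3]] = [2, -3][2, -1]ᵀ, so take a₁ = [1, 1], b₁ = [1, 3], a₂ = [2, -3], b₂ = [2, -1].
Each slice is an integer combination of E₁ = a₁b₁ᵀ and E₂ = a₂b₂ᵀ: S₀ = −6·E₁ − E₂, S₁ = −3·E₁ − E₂, S₂ = 3·E₂; reading off coefficients, c₁ = [-6, -3, 0] and c₂ = [-1, -1, 3].
Hence T = [1, 1] ⊗ [1, 3] ⊗ [-6, -3, 0] + [2, -3] ⊗ [2, -1] ⊗ [-1, -1, 3], so rank(T) ≤ 2.
These bounds meet, so rank(T) = 2.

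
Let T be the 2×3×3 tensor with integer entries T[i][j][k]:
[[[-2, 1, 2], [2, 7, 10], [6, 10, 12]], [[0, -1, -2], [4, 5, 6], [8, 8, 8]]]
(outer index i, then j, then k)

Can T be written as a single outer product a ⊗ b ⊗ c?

No

The mode-3 unfolding of T (rows indexed by k, columns by (i,j) = (0,0), (0,1), (0,2), (1,0), (1,1), (1,2)) is [[-2, 2, 6, 0, 4, 8], [1, 7, 10, -1, 5, 8], [2, 10, 12, -2, 6, 8]].
There the 3×3 minor on rows k ∈ {0, 1, 2}, columns (i,j) ∈ {(0,0), (0,1), (0,2)} is det [[-2, 2, 6], [1, 7, 10], [2, 10, 12]] = 24 ≠ 0, so this unfolding has rank ≥ 3; CP rank is at least every unfolding rank, so rank(T) ≥ 3.
In particular rank(T) ≥ 3 > 1, so T is not rank-1.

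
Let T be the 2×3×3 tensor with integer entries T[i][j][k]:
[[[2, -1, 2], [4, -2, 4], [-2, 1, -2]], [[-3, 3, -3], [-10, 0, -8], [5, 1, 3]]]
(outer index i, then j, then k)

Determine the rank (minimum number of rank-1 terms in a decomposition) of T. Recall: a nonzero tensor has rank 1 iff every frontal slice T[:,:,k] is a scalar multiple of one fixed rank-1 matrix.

3

Lower bound: the mode-2 unfolding of T (rows indexed by j, columns by (i,k) = (0,0), (0,1), (0,2), (1,0), (1,1), (1,2)) is [[2, -1, 2, -3, 3, -3], [4, -2, 4, -10, 0, -8], [-2, 1, -2, 5, 1, 3]].
There the 3×3 minor on rows j ∈ {0, 1, 2}, columns (i,k) ∈ {(0,0), (1,0), (1,1)} is det [[2, -3, 3], [4, -10, 0], [-2, 5, 1]] = -8 ≠ 0, so this unfolding has rank ≥ 3; CP rank is at least every unfolding rank, so rank(T) ≥ 3. (Unfolding ranks only ever bound the CP rank from below — rank(T) can be strictly larger than all of them — so the matching upper bound has to come from an explicit 3-term decomposition.)
Upper bound: T is a sum of 3 rank-1 terms, T = [0, 1] ∘ [1, -2, 1] ∘ [1, 2, 0] + [0, 1] ∘ [1, 0, -1] ∘ [0, -1, 1] + [1, -2] ∘ [1, 2, -1] ∘ [2, -1, 2] (written with every a and b primitive with positive leading entry and the scale carried by c; CP decompositions are not unique, and this one is verified by expanding entrywise), so rank(T) ≤ 3.
These bounds meet, so rank(T) = 3.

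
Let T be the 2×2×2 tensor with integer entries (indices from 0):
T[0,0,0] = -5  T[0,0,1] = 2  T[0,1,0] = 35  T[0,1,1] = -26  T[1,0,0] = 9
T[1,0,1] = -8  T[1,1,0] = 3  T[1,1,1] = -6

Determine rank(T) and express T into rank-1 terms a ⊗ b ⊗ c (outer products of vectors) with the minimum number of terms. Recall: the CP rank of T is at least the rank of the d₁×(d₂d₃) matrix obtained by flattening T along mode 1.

Lower bound: the mode-2 unfolding of T (rows indexed by j, columns by (i,k) = (0,0), (0,1), (1,0), (1,1)) is [[-5, 2, 9, -8], [35, -26, 3, -6]].
There the 2×2 minor on rows j ∈ {0, 1}, columns (i,k) ∈ {(0,0), (0,1)} is det [[-5, 2], [35, -26]] = 60 ≠ 0, so this unfolding has rank ≥ 2; CP rank is at least every unfolding rank, so rank(T) ≥ 2. (Flattening ranks never certify an upper bound on CP rank; for that we must actually write T with 2 rank-1 terms.)
Upper bound — finding two terms. Write S_k = T[:,:,k] for the frontal slices: S₀ = [[-5, 35], [9, 3]], S₁ = [[2, -26], [-8, -6]].
If T = a₁ ⊗ b₁ ⊗ c₁ + a₂ ⊗ b₂ ⊗ c₂ then each S_k = c₁[k]·a₁b₁ᵀ + c₂[k]·a₂b₂ᵀ. S₀ and S₁ are linearly independent, so a₁b₁ᵀ and a₂b₂ᵀ must span the same plane of matrices: they are the rank-1 matrices of the form x·S₀ + y·S₁.
det(x·S₀ + y·S₁) is −330·x² + 550·xy − 220·y² = (-110)·(3·x − 2·y)(x − y), vanishing at (x:y) = (2:3) and (1:1).
M₁ = 2·S₀ + 3·S₁ = [[-4, -8], [-6, -12]] = (-2)·(2, 3)(1, 2)ᵀ and M₂ = S₀ + S₁ = [[-3, 9], [1, -3]] = −(3, -1)(1, -3)ᵀ, so take a₁ = (2, 3), b₁ = (1, 2), a₂ = (3, -1), b₂ = (1, -3).
Each slice is an integer combination of E₁ = a₁b₁ᵀ and E₂ = a₂b₂ᵀ: S₀ = 2·E₁ − 3·E₂, S₁ = −2·E₁ + 2·E₂; reading off coefficients, c₁ = (2, -2) and c₂ = (-3, 2).
Hence T = (2, 3) ⊗ (1, 2) ⊗ (2, -2) + (3, -1) ⊗ (1, -3) ⊗ (-3, 2), so rank(T) ≤ 2.
These bounds meet, so rank(T) = 2.
Check entry T[0,0,1] = 2: (2)·(1)·(-2) + (3)·(1)·(2) = 2.

rank(T) = 2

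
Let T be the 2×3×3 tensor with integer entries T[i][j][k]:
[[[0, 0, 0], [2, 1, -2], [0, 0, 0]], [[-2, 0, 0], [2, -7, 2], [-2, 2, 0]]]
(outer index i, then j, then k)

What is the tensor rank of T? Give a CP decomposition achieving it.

Lower bound: the mode-3 unfolding of T (rows indexed by k, columns by (i,j) = (0,0), (0,1), (0,2), (1,0), (1,1), (1,2)) is [[0, 2, 0, -2, 2, -2], [0, 1, 0, 0, -7, 2], [0, -2, 0, 0, 2, 0]].
There the 3×3 minor on rows k ∈ {0, 1, 2}, columns (i,j) ∈ {(0,1), (1,0), (1,1)} is det [[2, -2, 2], [1, 0, -7], [-2, 0, 2]] = -24 ≠ 0, so this unfolding has rank ≥ 3; CP rank is at least every unfolding rank, so rank(T) ≥ 3. (Flattening ranks never certify an upper bound on CP rank; for that we must actually write T with 3 rank-1 terms.)
Upper bound: T is a sum of 3 rank-1 terms, T = [0, 1] ⊗ [1, 1, 0] ⊗ [2, -4, 0] + [0, 1] ⊗ [2, -1, 1] ⊗ [-2, 2, 0] + [1, -1] ⊗ [0, 1, 0] ⊗ [2, 1, -2] (written with every a and b primitive with positive leading entry and the scale carried by c; CP decompositions are not unique, and this one is verified by expanding entrywise), so rank(T) ≤ 3.
These bounds meet, so rank(T) = 3.

rank(T) = 3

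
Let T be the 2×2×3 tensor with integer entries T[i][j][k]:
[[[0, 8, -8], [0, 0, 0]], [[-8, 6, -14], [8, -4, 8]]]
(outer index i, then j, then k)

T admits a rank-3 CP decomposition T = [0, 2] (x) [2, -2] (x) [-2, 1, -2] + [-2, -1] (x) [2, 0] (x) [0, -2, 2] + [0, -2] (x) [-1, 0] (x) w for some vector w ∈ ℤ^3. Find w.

Subtract the known terms from T to get the rank-1 residual R = [0, -2] (x) [-1, 0] (x) w, so R[i,j,k] = a[i]·b[j]·w[k]. Pick indices with nonzero a[1]·b[0] = (-2)·(-1) = 2. Only the fibre through (1,0,·) is needed: R[1,0,:] = T[1,0,:] − Σₗ aₗ[1]bₗ[0]cₗ = [-8, 6, -14] − (2)·(2)·[-2, 1, -2] − (-1)·(2)·[0, -2, 2] = [0, -2, -2]. Then w[k] = R[1,0,k] / 2 for each k, giving w = [0, -2, -2] / 2 = [0, -1, -1].

w = [0, -1, -1]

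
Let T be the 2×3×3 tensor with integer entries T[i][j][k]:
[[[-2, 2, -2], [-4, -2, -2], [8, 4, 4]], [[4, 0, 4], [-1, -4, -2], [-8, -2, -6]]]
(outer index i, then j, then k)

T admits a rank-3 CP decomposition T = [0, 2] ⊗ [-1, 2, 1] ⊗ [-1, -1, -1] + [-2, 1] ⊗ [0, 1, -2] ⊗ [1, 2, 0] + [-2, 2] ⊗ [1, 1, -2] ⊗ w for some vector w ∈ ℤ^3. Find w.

Subtract the known terms from T to get the rank-1 residual R = [-2, 2] ⊗ [1, 1, -2] ⊗ w, so R[i,j,k] = a[i]·b[j]·w[k]. Pick indices with nonzero a[0]·b[0] = (-2)·(1) = -2. Only the fibre through (0,0,·) is needed: R[0,0,:] = T[0,0,:] − Σₗ aₗ[0]bₗ[0]cₗ = [-2, 2, -2] − (0)·(-1)·[-1, -1, -1] − (-2)·(0)·[1, 2, 0] = [-2, 2, -2]. Then w[k] = R[0,0,k] / -2 for each k, giving w = [-2, 2, -2] / -2 = [1, -1, 1].

w = [1, -1, 1]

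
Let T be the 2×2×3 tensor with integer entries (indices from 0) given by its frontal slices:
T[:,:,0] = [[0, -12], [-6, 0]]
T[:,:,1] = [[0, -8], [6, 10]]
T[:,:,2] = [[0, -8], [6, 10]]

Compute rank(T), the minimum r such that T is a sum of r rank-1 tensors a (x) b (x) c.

Lower bound: the mode-1 unfolding of T (rows indexed by i, columns by (j,k) = (0,0), (0,1), (0,2), (1,0), (1,1), (1,2)) is [[0, 0, 0, -12, -8, -8], [-6, 6, 6, 0, 10, 10]].
There the 2×2 minor on rows i ∈ {0, 1}, columns (j,k) ∈ {(0,0), (1,0)} is det [[0, -12], [-6, 0]] = -72 ≠ 0, so this unfolding has rank ≥ 2; CP rank is at least every unfolding rank, so rank(T) ≥ 2. (This is only a lower bound: in general the CP rank may exceed every unfolding rank, so we still need to exhibit 2 rank-1 terms summing to T.)
Upper bound — finding two terms. Write S_k = T[:,:,k] for the frontal slices: S₀ = [[0, -12], [-6, 0]], S₁ = [[0, -8], [6, 10]], S₂ = [[0, -8], [6, 10]].
If T = a₁ (x) b₁ (x) c₁ + a₂ (x) b₂ (x) c₂ then each S_k = c₁[k]·a₁b₁ᵀ + c₂[k]·a₂b₂ᵀ. S₀ and S₁ are linearly independent, so a₁b₁ᵀ and a₂b₂ᵀ must span the same plane of matrices: they are the rank-1 matrices of the form x·S₀ + y·S₁.
det(x·S₀ + y·S₁) is −72·x² + 24·xy + 48·y² = (-24)·(3·x + 2·y)(x − y), vanishing at (x:y) = (2:-3) and (1:1).
M₁ = 2·S₀ − 3·S₁ = [[0, 0], [-30, -30]] = (-30)·[0, 1][1, 1]ᵀ and M₂ = S₀ + S₁ = [[0, -20], [0, 10]] = (-10)·[2, -1][0, 1]ᵀ, so take a₁ = [0, 1], b₁ = [1, 1], a₂ = [2, -1], b₂ = [0, 1].
Each slice is an integer combination of E₁ = a₁b₁ᵀ and E₂ = a₂b₂ᵀ: S₀ = −6·E₁ − 6·E₂, S₁ = 6·E₁ − 4·E₂, S₂ = 6·E₁ − 4·E₂; reading off coefficients, c₁ = [-6, 6, 6] and c₂ = [-6, -4, -4].
Hence T = [0, 1] (x) [1, 1] (x) [-6, 6, 6] + [2, -1] (x) [0, 1] (x) [-6, -4, -4], so rank(T) ≤ 2.
These bounds meet, so rank(T) = 2.

2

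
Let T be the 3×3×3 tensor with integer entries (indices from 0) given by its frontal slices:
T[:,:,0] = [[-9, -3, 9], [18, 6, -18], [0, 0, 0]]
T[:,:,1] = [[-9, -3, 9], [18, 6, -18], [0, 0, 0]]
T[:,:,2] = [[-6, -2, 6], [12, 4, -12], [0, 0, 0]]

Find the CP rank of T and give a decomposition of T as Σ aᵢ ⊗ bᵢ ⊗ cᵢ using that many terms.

Lower bound: T ≠ 0 (e.g. T[0,0,0] = -9), so rank(T) ≥ 1.
Upper bound: if T = a ⊗ b ⊗ c then every fibre of T is a multiple of the corresponding factor, so read the factors off the fibres through the nonzero entry T[0,0,0] = -9.
The mode-1 fibre T[:,0,0] = [-9, 18, 0] gives a = (1, -2, 0) (primitive direction); the mode-2 fibre T[0,:,0] = [-9, -3, 9] gives b = (3, 1, -3); then c[k] = T[0,0,k] / (a[0]·b[0]) = [-9, -9, -6] / 3 = (-3, -3, -2).
Expanding (1, -2, 0) ⊗ (3, 1, -3) ⊗ (-3, -3, -2) reproduces all 27 entries of T, so T = (1, -2, 0) ⊗ (3, 1, -3) ⊗ (-3, -3, -2) and rank(T) ≤ 1.
These bounds meet, so rank(T) = 1.
Check entry T[2,1,0] = 0: (0)·(1)·(-3) = 0.

rank(T) = 1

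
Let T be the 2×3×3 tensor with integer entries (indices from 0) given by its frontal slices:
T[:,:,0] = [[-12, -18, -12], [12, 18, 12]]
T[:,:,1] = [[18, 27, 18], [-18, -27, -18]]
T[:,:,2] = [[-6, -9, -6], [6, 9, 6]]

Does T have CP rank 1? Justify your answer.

If T = a ⊗ b ⊗ c then every fibre of T is a multiple of the corresponding factor, so read the factors off the fibres through the nonzero entry T[0,0,0] = -12.
The mode-1 fibre T[:,0,0] = [-12, 12] gives a = [1, -1] (primitive direction); the mode-2 fibre T[0,:,0] = [-12, -18, -12] gives b = [2, 3, 2]; then c[k] = T[0,0,k] / (a[0]·b[0]) = [-12, 18, -6] / 2 = [-6, 9, -3].
Expanding [1, -1] ⊗ [2, 3, 2] ⊗ [-6, 9, -3] reproduces all 18 entries of T, so T = [1, -1] ⊗ [2, 3, 2] ⊗ [-6, 9, -3] and rank(T) ≤ 1.
Equivalently every frontal slice T[:,:,k] is c[k] times the rank-1 matrix [1, -1] ⊗ [2, 3, 2]. So T has rank 1 (it is nonzero).

Yes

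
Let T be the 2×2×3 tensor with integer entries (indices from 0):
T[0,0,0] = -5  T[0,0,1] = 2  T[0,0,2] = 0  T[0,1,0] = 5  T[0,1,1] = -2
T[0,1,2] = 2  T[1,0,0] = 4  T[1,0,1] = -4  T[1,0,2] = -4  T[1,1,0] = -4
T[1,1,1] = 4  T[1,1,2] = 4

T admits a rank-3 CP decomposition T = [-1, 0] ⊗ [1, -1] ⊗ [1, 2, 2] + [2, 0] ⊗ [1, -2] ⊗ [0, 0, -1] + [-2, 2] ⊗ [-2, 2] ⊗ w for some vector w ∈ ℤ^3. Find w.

Subtract the known terms from T to get the rank-1 residual R = [-2, 2] ⊗ [-2, 2] ⊗ w, so R[i,j,k] = a[i]·b[j]·w[k]. Pick indices with nonzero a[0]·b[0] = (-2)·(-2) = 4. Only the fibre through (0,0,·) is needed: R[0,0,:] = T[0,0,:] − Σₗ aₗ[0]bₗ[0]cₗ = [-5, 2, 0] − (-1)·(1)·[1, 2, 2] − (2)·(1)·[0, 0, -1] = [-4, 4, 4]. Then w[k] = R[0,0,k] / 4 for each k, giving w = [-4, 4, 4] / 4 = [-1, 1, 1].

w = [-1, 1, 1]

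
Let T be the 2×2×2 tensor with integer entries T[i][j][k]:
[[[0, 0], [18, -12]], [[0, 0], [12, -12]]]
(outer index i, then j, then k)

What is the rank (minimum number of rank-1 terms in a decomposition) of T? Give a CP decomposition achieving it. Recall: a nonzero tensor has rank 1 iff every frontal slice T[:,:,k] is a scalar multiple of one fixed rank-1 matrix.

rank(T) = 2

Lower bound: the mode-3 unfolding of T (rows indexed by k, columns by (i,j) = (0,0), (0,1), (1,0), (1,1)) is [[0, 18, 0, 12], [0, -12, 0, -12]].
There the 2×2 minor on rows k ∈ {0, 1}, columns (i,j) ∈ {(0,1), (1,1)} is det [[18, 12], [-12, -12]] = -72 ≠ 0, so this unfolding has rank ≥ 2; CP rank is at least every unfolding rank, so rank(T) ≥ 2. (This is only a lower bound: in general the CP rank may exceed every unfolding rank, so we still need to exhibit 2 rank-1 terms summing to T.)
Upper bound — finding two terms. Every mode-2 slice of T is a multiple of one matrix: T[:,j,:] = b[j]·M with b = (0, 1) and M = [[18, -12], [12, -12]] (rows indexed by i, columns by k). So it suffices to write M as a sum of two rank-1 matrices.
Splitting M by its rows (i = 0, 1), M = (1, 0)(18, -12)ᵀ + (0, 1)(12, -12)ᵀ.
Hence T = (1, 0) (x) (0, 1) (x) (18, -12) + (0, 1) (x) (0, 1) (x) (12, -12), so rank(T) ≤ 2.
These bounds meet, so rank(T) = 2.
Check entry T[1,0,1] = 0: (0)·(0)·(-12) + (1)·(0)·(-12) = 0.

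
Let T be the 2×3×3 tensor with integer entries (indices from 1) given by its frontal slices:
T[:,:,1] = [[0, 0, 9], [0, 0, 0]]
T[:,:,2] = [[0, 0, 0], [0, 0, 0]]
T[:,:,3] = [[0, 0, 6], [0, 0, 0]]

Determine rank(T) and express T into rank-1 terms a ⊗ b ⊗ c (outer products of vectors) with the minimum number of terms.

rank(T) = 1

Lower bound: T ≠ 0 (e.g. T[1,3,1] = 9), so rank(T) ≥ 1.
Upper bound: if T = a ⊗ b ⊗ c then every fibre of T is a multiple of the corresponding factor, so read the factors off the fibres through the nonzero entry T[1,3,1] = 9.
The mode-1 fibre T[:,3,1] = [9, 0] gives a = [1, 0] (primitive direction); the mode-2 fibre T[1,:,1] = [0, 0, 9] gives b = [0, 0, 1]; then c[k] = T[1,3,k] / (a[1]·b[3]) = [9, 0, 6] / 1 = [9, 0, 6].
Expanding [1, 0] ⊗ [0, 0, 1] ⊗ [9, 0, 6] reproduces all 18 entries of T, so T = [1, 0] ⊗ [0, 0, 1] ⊗ [9, 0, 6] and rank(T) ≤ 1.
These bounds meet, so rank(T) = 1.
Check entry T[1,3,2] = 0: (1)·(1)·(0) = 0.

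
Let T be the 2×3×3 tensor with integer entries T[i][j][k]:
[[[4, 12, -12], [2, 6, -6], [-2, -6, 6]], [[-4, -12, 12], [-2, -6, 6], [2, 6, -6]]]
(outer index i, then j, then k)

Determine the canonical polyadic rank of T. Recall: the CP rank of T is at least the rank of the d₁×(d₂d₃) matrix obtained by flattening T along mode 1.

1

Lower bound: T ≠ 0 (e.g. T[0,0,0] = 4), so rank(T) ≥ 1.
Upper bound: if T = a ⊗ b ⊗ c then every fibre of T is a multiple of the corresponding factor, so read the factors off the fibres through the nonzero entry T[0,0,0] = 4.
The mode-1 fibre T[:,0,0] = [4, -4] gives a = [1, -1] (primitive direction); the mode-2 fibre T[0,:,0] = [4, 2, -2] gives b = [2, 1, -1]; then c[k] = T[0,0,k] / (a[0]·b[0]) = [4, 12, -12] / 2 = [2, 6, -6].
Expanding [1, -1] ⊗ [2, 1, -1] ⊗ [2, 6, -6] reproduces all 18 entries of T, so T = [1, -1] ⊗ [2, 1, -1] ⊗ [2, 6, -6] and rank(T) ≤ 1.
These bounds meet, so rank(T) = 1.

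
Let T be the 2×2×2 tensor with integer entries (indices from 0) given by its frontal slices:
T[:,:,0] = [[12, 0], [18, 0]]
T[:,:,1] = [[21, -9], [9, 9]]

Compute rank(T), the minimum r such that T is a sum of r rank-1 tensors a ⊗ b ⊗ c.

2

Lower bound: the mode-2 unfolding of T (rows indexed by j, columns by (i,k) = (0,0), (0,1), (1,0), (1,1)) is [[12, 21, 18, 9], [0, -9, 0, 9]].
There the 2×2 minor on rows j ∈ {0, 1}, columns (i,k) ∈ {(0,0), (0,1)} is det [[12, 21], [0, -9]] = -108 ≠ 0, so this unfolding has rank ≥ 2; CP rank is at least every unfolding rank, so rank(T) ≥ 2. (Unfolding ranks only ever bound the CP rank from below — rank(T) can be strictly larger than all of them — so the matching upper bound has to come from an explicit 2-term decomposition.)
Upper bound — finding two terms. Write S_k = T[:,:,k] for the frontal slices: S₀ = [[12, 0], [18, 0]], S₁ = [[21, -9], [9, 9]].
If T = a₁ ⊗ b₁ ⊗ c₁ + a₂ ⊗ b₂ ⊗ c₂ then each S_k = c₁[k]·a₁b₁ᵀ + c₂[k]·a₂b₂ᵀ. S₀ and S₁ are linearly independent, so a₁b₁ᵀ and a₂b₂ᵀ must span the same plane of matrices: they are the rank-1 matrices of the form x·S₀ + y·S₁.
det(x·S₀ + y·S₁) is 270·xy + 270·y² = 270·(y)(x + y), vanishing at (x:y) = (1:0) and (1:-1).
M₁ = S₀ = [[12, 0], [18, 0]] = 6·[2, 3][1, 0]ᵀ and M₂ = S₀ − S₁ = [[-9, 9], [9, -9]] = (-9)·[1, -1][1, -1]ᵀ, so take a₁ = [2, 3], b₁ = [1, 0], a₂ = [1, -1], b₂ = [1, -1].
Each slice is an integer combination of E₁ = a₁b₁ᵀ and E₂ = a₂b₂ᵀ: S₀ = 6·E₁, S₁ = 6·E₁ + 9·E₂; reading off coefficients, c₁ = [6, 6] and c₂ = [0, 9].
Hence T = [2, 3] ⊗ [1, 0] ⊗ [6, 6] + [1, -1] ⊗ [1, -1] ⊗ [0, 9], so rank(T) ≤ 2.
These bounds meet, so rank(T) = 2.
Check entry T[0,1,0] = 0: (2)·(0)·(6) + (1)·(-1)·(0) = 0.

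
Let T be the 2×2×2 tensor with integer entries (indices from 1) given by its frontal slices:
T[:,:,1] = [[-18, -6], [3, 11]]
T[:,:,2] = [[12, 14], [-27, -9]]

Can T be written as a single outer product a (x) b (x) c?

The mode-1 unfolding of T (rows indexed by i, columns by (j,k) = (1,1), (1,2), (2,1), (2,2)) is [[-18, 12, -6, 14], [3, -27, 11, -9]].
There the 2×2 minor on rows i ∈ {1, 2}, columns (j,k) ∈ {(1,1), (1,2)} is det [[-18, 12], [3, -27]] = 450 ≠ 0, so this unfolding has rank ≥ 2; CP rank is at least every unfolding rank, so rank(T) ≥ 2.
In particular rank(T) ≥ 2 > 1, so T is not rank-1.

No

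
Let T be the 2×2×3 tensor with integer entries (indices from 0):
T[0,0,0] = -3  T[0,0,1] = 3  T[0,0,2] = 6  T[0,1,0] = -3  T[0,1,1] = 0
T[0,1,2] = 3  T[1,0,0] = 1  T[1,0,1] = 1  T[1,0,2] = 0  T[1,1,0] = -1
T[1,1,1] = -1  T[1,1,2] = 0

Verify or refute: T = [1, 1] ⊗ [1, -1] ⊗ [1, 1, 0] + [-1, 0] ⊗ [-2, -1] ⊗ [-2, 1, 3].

Yes

Reconstruct entrywise from the claimed factors. For example, T[1,0,2] = 0 and Σₗ aₗ[1]bₗ[0]cₗ[2] = (1)·(1)·(0) + (0)·(-2)·(3) = 0; checking all 12 entries, every one matches. The claim holds.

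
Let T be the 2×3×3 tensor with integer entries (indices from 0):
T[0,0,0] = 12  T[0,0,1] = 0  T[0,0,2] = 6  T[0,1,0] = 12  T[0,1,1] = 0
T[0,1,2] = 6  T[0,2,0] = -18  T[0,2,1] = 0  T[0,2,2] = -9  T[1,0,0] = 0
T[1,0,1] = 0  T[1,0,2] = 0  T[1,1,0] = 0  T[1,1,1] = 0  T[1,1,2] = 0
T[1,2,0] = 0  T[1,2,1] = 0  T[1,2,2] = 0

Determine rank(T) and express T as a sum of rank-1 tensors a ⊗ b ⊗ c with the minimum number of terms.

rank(T) = 1

Lower bound: T ≠ 0 (e.g. T[0,0,0] = 12), so rank(T) ≥ 1.
Upper bound: if T = a ⊗ b ⊗ c then every fibre of T is a multiple of the corresponding factor, so read the factors off the fibres through the nonzero entry T[0,0,0] = 12.
The mode-1 fibre T[:,0,0] = [12, 0] gives a = (1, 0) (primitive direction); the mode-2 fibre T[0,:,0] = [12, 12, -18] gives b = (2, 2, -3); then c[k] = T[0,0,k] / (a[0]·b[0]) = [12, 0, 6] / 2 = (6, 0, 3).
Expanding (1, 0) ⊗ (2, 2, -3) ⊗ (6, 0, 3) reproduces all 18 entries of T, so T = (1, 0) ⊗ (2, 2, -3) ⊗ (6, 0, 3) and rank(T) ≤ 1.
These bounds meet, so rank(T) = 1.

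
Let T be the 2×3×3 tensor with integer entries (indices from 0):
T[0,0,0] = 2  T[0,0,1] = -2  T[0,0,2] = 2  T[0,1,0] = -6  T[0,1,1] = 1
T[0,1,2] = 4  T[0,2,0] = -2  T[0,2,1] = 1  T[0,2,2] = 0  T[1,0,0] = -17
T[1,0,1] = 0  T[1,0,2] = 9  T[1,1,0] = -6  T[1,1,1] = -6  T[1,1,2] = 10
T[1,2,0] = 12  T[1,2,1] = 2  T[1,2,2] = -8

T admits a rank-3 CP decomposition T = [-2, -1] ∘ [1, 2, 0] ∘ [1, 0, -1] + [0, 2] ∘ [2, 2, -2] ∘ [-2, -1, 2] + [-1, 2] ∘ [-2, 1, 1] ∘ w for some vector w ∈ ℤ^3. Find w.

Subtract the known terms from T to get the rank-1 residual R = [-1, 2] ∘ [-2, 1, 1] ∘ w, so R[i,j,k] = a[i]·b[j]·w[k]. Pick indices with nonzero a[0]·b[0] = (-1)·(-2) = 2. Only the fibre through (0,0,·) is needed: R[0,0,:] = T[0,0,:] − Σₗ aₗ[0]bₗ[0]cₗ = [2, -2, 2] − (-2)·(1)·[1, 0, -1] − (0)·(2)·[-2, -1, 2] = [4, -2, 0]. Then w[k] = R[0,0,k] / 2 for each k, giving w = [4, -2, 0] / 2 = [2, -1, 0].

w = [2, -1, 0]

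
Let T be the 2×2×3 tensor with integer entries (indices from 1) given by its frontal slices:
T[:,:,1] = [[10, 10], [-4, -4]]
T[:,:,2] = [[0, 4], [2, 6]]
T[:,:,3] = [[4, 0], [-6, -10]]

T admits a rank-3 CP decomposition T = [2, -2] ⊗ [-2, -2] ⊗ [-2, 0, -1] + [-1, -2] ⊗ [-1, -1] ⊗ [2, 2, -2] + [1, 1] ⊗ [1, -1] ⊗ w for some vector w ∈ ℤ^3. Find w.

Subtract the known terms from T to get the rank-1 residual R = [1, 1] ⊗ [1, -1] ⊗ w, so R[i,j,k] = a[i]·b[j]·w[k]. Pick indices with nonzero a[1]·b[1] = (1)·(1) = 1. Only the fibre through (1,1,·) is needed: R[1,1,:] = T[1,1,:] − Σₗ aₗ[1]bₗ[1]cₗ = [10, 0, 4] − (2)·(-2)·[-2, 0, -1] − (-1)·(-1)·[2, 2, -2] = [0, -2, 2]. Then w[k] = R[1,1,k] / 1 for each k, giving w = [0, -2, 2] / 1 = [0, -2, 2].

w = [0, -2, 2]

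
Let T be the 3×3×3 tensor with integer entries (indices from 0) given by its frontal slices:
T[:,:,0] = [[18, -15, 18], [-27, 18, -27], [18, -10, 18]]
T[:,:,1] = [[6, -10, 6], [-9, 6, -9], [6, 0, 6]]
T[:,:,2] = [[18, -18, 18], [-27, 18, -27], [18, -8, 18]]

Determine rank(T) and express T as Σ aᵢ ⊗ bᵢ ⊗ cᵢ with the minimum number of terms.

rank(T) = 2

Lower bound: in the mode-3 unfolding of T (rows indexed by k, columns by (i,j)) the 2×2 minor on rows k ∈ {0, 1}, columns (i,j) ∈ {(0,0), (0,1)} is det [[18, -15], [6, -10]] = -90 ≠ 0, so that unfolding has rank ≥ 2 and hence rank(T) ≥ 2 (CP rank is at least every unfolding rank, though it can be larger).
Upper bound: with S_k = T[:,:,k], the two rank-1 terms a₁b₁ᵀ, a₂b₂ᵀ are the rank-1 members of the pencil x·S₀ + y·S₁.
The 2×2 minor of x·S₀ + y·S₁ on rows {0,1}, columns {0,1} is −81·x² − 189·xy − 54·y² = (-27)·(x + 2·y)(3·x + y), vanishing at (x:y) = (2:-1) and (1:-3).
M₁ = 2·S₀ − S₁ = [[30, -20, 30], [-45, 30, -45], [30, -20, 30]] = 5·[2, -3, 2][3, -2, 3]ᵀ and M₂ = S₀ − 3·S₁ = [[0, 15, 0], [0, 0, 0], [0, -10, 0]] = 5·[3, 0, -2][0, 1, 0]ᵀ, so take a₁ = [2, -3, 2], b₁ = [3, -2, 3], a₂ = [3, 0, -2], b₂ = [0, 1, 0].
Each slice is an integer combination of E₁ = a₁b₁ᵀ and E₂ = a₂b₂ᵀ: S₀ = 3·E₁ − E₂, S₁ = E₁ − 2·E₂, S₂ = 3·E₁ − 2·E₂; reading off coefficients, c₁ = [3, 1, 3] and c₂ = [-1, -2, -2].
Hence T = [2, -3, 2] ⊗ [3, -2, 3] ⊗ [3, 1, 3] + [3, 0, -2] ⊗ [0, 1, 0] ⊗ [-1, -2, -2], so rank(T) ≤ 2.
These bounds meet, so rank(T) = 2.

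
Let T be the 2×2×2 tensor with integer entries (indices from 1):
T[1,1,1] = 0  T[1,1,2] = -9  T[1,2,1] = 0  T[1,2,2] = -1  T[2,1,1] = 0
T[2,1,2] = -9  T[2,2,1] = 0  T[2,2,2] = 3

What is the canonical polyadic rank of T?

2

Lower bound: the mode-1 unfolding of T (rows indexed by i, columns by (j,k) = (1,1), (1,2), (2,1), (2,2)) is [[0, -9, 0, -1], [0, -9, 0, 3]].
There the 2×2 minor on rows i ∈ {1, 2}, columns (j,k) ∈ {(1,2), (2,2)} is det [[-9, -1], [-9, 3]] = -36 ≠ 0, so this unfolding has rank ≥ 2; CP rank is at least every unfolding rank, so rank(T) ≥ 2. (Flattening ranks never certify an upper bound on CP rank; for that we must actually write T with 2 rank-1 terms.)
Upper bound — finding two terms. Every mode-3 slice of T is a multiple of one matrix: T[:,:,k] = c[k]·M with c = [0, 1] and M = [[-9, -1], [-9, 3]] (rows indexed by i, columns by j). So it suffices to write M as a sum of two rank-1 matrices.
Splitting M by its rows (i = 1, 2), M = [1, 0][-9, -1]ᵀ + [0, 1][-9, 3]ᵀ.
Hence T = [1, 0] (x) [-9, -1] (x) [0, 1] + [0, 1] (x) [-9, 3] (x) [0, 1], so rank(T) ≤ 2.
These bounds meet, so rank(T) = 2.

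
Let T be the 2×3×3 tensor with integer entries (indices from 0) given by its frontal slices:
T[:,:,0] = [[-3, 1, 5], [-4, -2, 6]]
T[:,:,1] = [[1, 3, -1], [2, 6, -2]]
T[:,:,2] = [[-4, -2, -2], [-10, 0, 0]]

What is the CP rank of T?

Lower bound: the mode-2 unfolding of T (rows indexed by j, columns by (i,k) = (0,0), (0,1), (0,2), (1,0), (1,1), (1,2)) is [[-3, 1, -4, -4, 2, -10], [1, 3, -2, -2, 6, 0], [5, -1, -2, 6, -2, 0]].
There the 3×3 minor on rows j ∈ {0, 1, 2}, columns (i,k) ∈ {(0,0), (0,1), (0,2)} is det [[-3, 1, -4], [1, 3, -2], [5, -1, -2]] = 80 ≠ 0, so this unfolding has rank ≥ 3; CP rank is at least every unfolding rank, so rank(T) ≥ 3. (Flattening ranks never certify an upper bound on CP rank; for that we must actually write T with 3 rank-1 terms.)
Upper bound: T is a sum of 3 rank-1 terms, T = (1, 1) ⊗ (1, -2, -2) ⊗ (-2, 0, 2) + (1, 2) ⊗ (1, -2, 0) ⊗ (1, -1, -2) + (1, 2) ⊗ (2, 1, -1) ⊗ (-1, 1, -2) (one valid choice — decompositions are not unique — normalised so each a, b is primitive with positive first nonzero entry; check it by expanding all entries), so rank(T) ≤ 3.
These bounds meet, so rank(T) = 3.

3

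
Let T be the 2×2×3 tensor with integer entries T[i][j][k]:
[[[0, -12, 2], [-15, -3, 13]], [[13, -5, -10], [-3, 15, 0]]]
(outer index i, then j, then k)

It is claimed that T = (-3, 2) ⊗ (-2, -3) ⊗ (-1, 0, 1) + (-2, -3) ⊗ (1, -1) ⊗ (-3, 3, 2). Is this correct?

No

Reconstruct entry (0,0,1) from the claimed factors: Σₗ aₗ[0]bₗ[0]cₗ[1] = (-3)·(-2)·(0) + (-2)·(1)·(3) = -6, but T[0,0,1] = -12. The claim is false.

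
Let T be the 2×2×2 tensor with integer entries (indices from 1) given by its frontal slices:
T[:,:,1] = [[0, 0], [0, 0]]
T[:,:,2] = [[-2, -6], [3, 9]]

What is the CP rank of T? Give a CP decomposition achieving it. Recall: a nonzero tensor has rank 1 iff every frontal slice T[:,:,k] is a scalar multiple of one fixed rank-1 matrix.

rank(T) = 1

Lower bound: T ≠ 0 (e.g. T[1,1,2] = -2), so rank(T) ≥ 1.
Upper bound: if T = a ⊗ b ⊗ c then every fibre of T is a multiple of the corresponding factor, so read the factors off the fibres through the nonzero entry T[1,1,2] = -2.
The mode-1 fibre T[:,1,2] = [-2, 3] gives a = [2, -3] (primitive direction); the mode-2 fibre T[1,:,2] = [-2, -6] gives b = [1, 3]; then c[k] = T[1,1,k] / (a[1]·b[1]) = [0, -2] / 2 = [0, -1].
Expanding [2, -3] ⊗ [1, 3] ⊗ [0, -1] reproduces all 8 entries of T, so T = [2, -3] ⊗ [1, 3] ⊗ [0, -1] and rank(T) ≤ 1.
These bounds meet, so rank(T) = 1.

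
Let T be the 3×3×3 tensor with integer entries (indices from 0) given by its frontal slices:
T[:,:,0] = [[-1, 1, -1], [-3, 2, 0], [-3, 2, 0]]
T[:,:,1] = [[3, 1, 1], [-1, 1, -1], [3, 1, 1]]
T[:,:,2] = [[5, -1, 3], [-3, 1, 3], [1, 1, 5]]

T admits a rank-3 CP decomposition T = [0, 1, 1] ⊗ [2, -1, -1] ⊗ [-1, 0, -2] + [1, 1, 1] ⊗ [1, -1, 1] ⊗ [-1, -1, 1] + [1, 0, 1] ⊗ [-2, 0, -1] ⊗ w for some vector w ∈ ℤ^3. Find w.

Subtract the known terms from T to get the rank-1 residual R = [1, 0, 1] ⊗ [-2, 0, -1] ⊗ w, so R[i,j,k] = a[i]·b[j]·w[k]. Pick indices with nonzero a[0]·b[0] = (1)·(-2) = -2. Only the fibre through (0,0,·) is needed: R[0,0,:] = T[0,0,:] − Σₗ aₗ[0]bₗ[0]cₗ = [-1, 3, 5] − (0)·(2)·[-1, 0, -2] − (1)·(1)·[-1, -1, 1] = [0, 4, 4]. Then w[k] = R[0,0,k] / -2 for each k, giving w = [0, 4, 4] / -2 = [0, -2, -2].

w = [0, -2, -2]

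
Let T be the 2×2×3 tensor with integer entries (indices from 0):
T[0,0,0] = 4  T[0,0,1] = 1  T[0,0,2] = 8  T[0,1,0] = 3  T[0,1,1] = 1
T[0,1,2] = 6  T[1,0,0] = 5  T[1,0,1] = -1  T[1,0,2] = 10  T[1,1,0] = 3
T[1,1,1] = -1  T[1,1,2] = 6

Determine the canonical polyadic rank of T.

Lower bound: the mode-2 unfolding of T (rows indexed by j, columns by (i,k) = (0,0), (0,1), (0,2), (1,0), (1,1), (1,2)) is [[4, 1, 8, 5, -1, 10], [3, 1, 6, 3, -1, 6]].
There the 2×2 minor on rows j ∈ {0, 1}, columns (i,k) ∈ {(0,0), (0,1)} is det [[4, 1], [3, 1]] = 1 ≠ 0, so this unfolding has rank ≥ 2; CP rank is at least every unfolding rank, so rank(T) ≥ 2. (This is only a lower bound: in general the CP rank may exceed every unfolding rank, so we still need to exhibit 2 rank-1 terms summing to T.)
Upper bound — finding two terms. Write S_k = T[:,:,k] for the frontal slices: S₀ = [[4, 3], [5, 3]], S₁ = [[1, 1], [-1, -1]], S₂ = [[8, 6], [10, 6]].
If T = a₁ ⊗ b₁ ⊗ c₁ + a₂ ⊗ b₂ ⊗ c₂ then each S_k = c₁[k]·a₁b₁ᵀ + c₂[k]·a₂b₂ᵀ. S₀ and S₁ are linearly independent, so a₁b₁ᵀ and a₂b₂ᵀ must span the same plane of matrices: they are the rank-1 matrices of the form x·S₀ + y·S₁.
det(x·S₀ + y·S₁) is −3·x² − 3·xy = (-3)·(x + y)(x), vanishing at (x:y) = (1:-1) and (0:1).
M₁ = S₀ − S₁ = [[3, 2], [6, 4]] = [1, 2][3, 2]ᵀ and M₂ = S₁ = [[1, 1], [-1, -1]] = [1, -1][1, 1]ᵀ, so take a₁ = [1, 2], b₁ = [3, 2], a₂ = [1, -1], b₂ = [1, 1].
Each slice is an integer combination of E₁ = a₁b₁ᵀ and E₂ = a₂b₂ᵀ: S₀ = E₁ + E₂, S₁ = E₂, S₂ = 2·E₁ + 2·E₂; reading off coefficients, c₁ = [1, 0, 2] and c₂ = [1, 1, 2].
Hence T = [1, 2] ⊗ [3, 2] ⊗ [1, 0, 2] + [1, -1] ⊗ [1, 1] ⊗ [1, 1, 2], so rank(T) ≤ 2.
These bounds meet, so rank(T) = 2.

2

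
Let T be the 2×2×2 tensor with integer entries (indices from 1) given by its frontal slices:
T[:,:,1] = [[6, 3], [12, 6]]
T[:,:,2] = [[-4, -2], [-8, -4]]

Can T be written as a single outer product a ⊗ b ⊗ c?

Yes

If T = a ⊗ b ⊗ c then every fibre of T is a multiple of the corresponding factor, so read the factors off the fibres through the nonzero entry T[1,1,1] = 6.
The mode-1 fibre T[:,1,1] = [6, 12] gives a = [1, 2] (primitive direction); the mode-2 fibre T[1,:,1] = [6, 3] gives b = [2, 1]; then c[k] = T[1,1,k] / (a[1]·b[1]) = [6, -4] / 2 = [3, -2].
Expanding [1, 2] ⊗ [2, 1] ⊗ [3, -2] reproduces all 8 entries of T, so T = [1, 2] ⊗ [2, 1] ⊗ [3, -2] and rank(T) ≤ 1.
Equivalently every frontal slice T[:,:,k] is c[k] times the rank-1 matrix [1, 2] ⊗ [2, 1]. So T has rank 1 (it is nonzero).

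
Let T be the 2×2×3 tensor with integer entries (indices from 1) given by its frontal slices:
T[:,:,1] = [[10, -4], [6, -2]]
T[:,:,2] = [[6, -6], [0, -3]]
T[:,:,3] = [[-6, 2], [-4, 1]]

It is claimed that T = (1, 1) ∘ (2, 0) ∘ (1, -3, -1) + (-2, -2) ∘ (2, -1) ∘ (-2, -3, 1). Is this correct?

No

Reconstruct entry (2,1,1) from the claimed factors: Σₗ aₗ[2]bₗ[1]cₗ[1] = (1)·(2)·(1) + (-2)·(2)·(-2) = 10, but T[2,1,1] = 6. The claim is false.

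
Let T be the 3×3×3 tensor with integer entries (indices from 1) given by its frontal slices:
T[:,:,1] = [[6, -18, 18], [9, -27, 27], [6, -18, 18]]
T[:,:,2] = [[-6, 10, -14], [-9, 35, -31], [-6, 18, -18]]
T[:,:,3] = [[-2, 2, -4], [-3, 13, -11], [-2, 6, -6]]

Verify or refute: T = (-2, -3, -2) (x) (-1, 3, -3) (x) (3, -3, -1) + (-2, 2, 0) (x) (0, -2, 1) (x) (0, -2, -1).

Yes

Reconstruct entrywise from the claimed factors. For example, T[2,2,3] = 13 and Σₗ aₗ[2]bₗ[2]cₗ[3] = (-3)·(3)·(-1) + (2)·(-2)·(-1) = 13; checking all 27 entries, every one matches. The claim holds.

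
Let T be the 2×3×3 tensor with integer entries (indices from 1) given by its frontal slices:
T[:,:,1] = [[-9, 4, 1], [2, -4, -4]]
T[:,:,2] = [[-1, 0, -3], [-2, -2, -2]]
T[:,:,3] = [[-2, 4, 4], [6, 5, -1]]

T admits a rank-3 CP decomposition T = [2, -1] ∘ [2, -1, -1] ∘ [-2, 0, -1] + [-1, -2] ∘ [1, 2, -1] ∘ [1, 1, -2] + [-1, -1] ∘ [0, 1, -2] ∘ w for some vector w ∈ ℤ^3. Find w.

w = [-2, -2, 2]

Subtract the known terms from T to get the rank-1 residual R = [-1, -1] ∘ [0, 1, -2] ∘ w, so R[i,j,k] = a[i]·b[j]·w[k]. Pick indices with nonzero a[1]·b[2] = (-1)·(1) = -1. Only the fibre through (1,2,·) is needed: R[1,2,:] = T[1,2,:] − Σₗ aₗ[1]bₗ[2]cₗ = [4, 0, 4] − (2)·(-1)·[-2, 0, -1] − (-1)·(2)·[1, 1, -2] = [2, 2, -2]. Then w[k] = R[1,2,k] / -1 for each k, giving w = [2, 2, -2] / -1 = [-2, -2, 2].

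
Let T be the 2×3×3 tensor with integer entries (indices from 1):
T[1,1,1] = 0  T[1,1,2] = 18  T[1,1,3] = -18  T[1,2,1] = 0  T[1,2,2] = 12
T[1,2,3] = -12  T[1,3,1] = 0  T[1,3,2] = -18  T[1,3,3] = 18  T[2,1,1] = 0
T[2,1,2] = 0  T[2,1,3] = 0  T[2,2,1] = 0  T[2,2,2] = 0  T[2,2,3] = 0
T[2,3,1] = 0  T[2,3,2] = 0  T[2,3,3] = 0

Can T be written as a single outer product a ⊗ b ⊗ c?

Yes

The mode-1 fibre T[:,1,2] = [18, 0] gives a = [1, 0] (primitive direction); the mode-2 fibre T[1,:,2] = [18, 12, -18] gives b = [3, 2, -3]; then c[k] = T[1,1,k] / (a[1]·b[1]) = [0, 18, -18] / 3 = [0, 6, -6].
Expanding [1, 0] ⊗ [3, 2, -3] ⊗ [0, 6, -6] reproduces all 18 entries of T, so T = [1, 0] ⊗ [3, 2, -3] ⊗ [0, 6, -6] and rank(T) ≤ 1.
Equivalently every frontal slice T[:,:,k] is c[k] times the rank-1 matrix [1, 0] ⊗ [3, 2, -3]. So T has rank 1 (it is nonzero).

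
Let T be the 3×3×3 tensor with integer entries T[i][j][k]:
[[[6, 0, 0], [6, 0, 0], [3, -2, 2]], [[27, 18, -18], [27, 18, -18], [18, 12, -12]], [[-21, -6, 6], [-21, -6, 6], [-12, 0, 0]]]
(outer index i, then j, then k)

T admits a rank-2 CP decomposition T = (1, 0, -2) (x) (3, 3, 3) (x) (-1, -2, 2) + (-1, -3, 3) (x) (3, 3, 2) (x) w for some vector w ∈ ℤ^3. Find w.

w = (-3, -2, 2)

Subtract the known terms from T to get the rank-1 residual R = (-1, -3, 3) (x) (3, 3, 2) (x) w, so R[i,j,k] = a[i]·b[j]·w[k]. Pick indices with nonzero a[0]·b[0] = (-1)·(3) = -3. Only the fibre through (0,0,·) is needed: R[0,0,:] = T[0,0,:] − Σₗ aₗ[0]bₗ[0]cₗ = [6, 0, 0] − (1)·(3)·(-1, -2, 2) = [9, 6, -6]. Then w[k] = R[0,0,k] / -3 for each k, giving w = [9, 6, -6] / -3 = (-3, -2, 2).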